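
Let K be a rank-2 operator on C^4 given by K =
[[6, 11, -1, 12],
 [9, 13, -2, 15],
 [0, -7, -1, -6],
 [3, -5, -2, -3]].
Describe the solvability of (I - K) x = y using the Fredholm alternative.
(I - K) is invertible (det(I - K) = -95 ≠ 0), so for every y in C^4 the equation (I - K) x = y has a unique solution.

K has rank 2 and factors as K = U V^T = u1 v1^T + u2 v2^T with u1 = (1, 2, 1, 2), v1 = (3, 2, -1, 3), u2 = (-3, -3, 3, 3), v2 = (-1, -3, 0, -3) (multiplying out reproduces the displayed K). The nonzero eigenvalues of U V^T coincide with those of the 2 x 2 matrix G = V^T U = [[v1·u1, v1·u2], [v2·u1, v2·u2]] = [[12, -9], [-13, 3]], and by the Sylvester determinant identity det(I_4 - U V^T) = det(I_2 - V^T U) = det([[-11, 9], [13, -2]]) = (-11)(-2) - (9)(13) = -95. (Direct check: I - K =
[[-5, -11, 1, -12],
 [-9, -12, 2, -15],
 [0, 7, 2, 6],
 [-3, 5, 2, 4]]
has determinant -95.) The finite-dimensional Fredholm alternative says: either (I - K) is invertible, or ker(I - K) ≠ {0} and then range(I - K) = ker((I - K)^*)^⊥, with dim ker(I - K) = dim ker((I - K)^*). Since det(I - K) ≠ 0, 1 is not an eigenvalue of K and ker(I - K) = {0}, so we are in the first case: for every y there is a unique x = (I - K)^(-1) y. (Explicitly, by the Woodbury identity, (I - U V^T)^(-1) = I + U (I_2 - G)^(-1) V^T.)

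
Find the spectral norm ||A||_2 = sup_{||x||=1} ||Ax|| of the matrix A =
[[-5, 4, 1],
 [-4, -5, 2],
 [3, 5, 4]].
||A||_2 ≈ 8.7987 (= sqrt(largest eigenvalue of A^T A))

||A||_2 = sigma_max(A) = sqrt(lambda_max(A^T A)). Form the symmetric matrix M = A^T A =
[[50, 15, -1],
 [15, 66, 14],
 [-1, 14, 21]].
Its characteristic polynomial (trace, sum of principal 2x2 minors, determinant of M give the coefficients) is
  p(λ) = det(λ I - M) = λ^3 - 137λ^2 + 5314λ - 54289.
No integer candidate from the rational root theorem (±divisors of 54289) is a root, so the roots are irrational. The cubic discriminant is Δ = 3229546249 > 0, so there are three distinct real roots. p(16) = -241 and p(17) = 1369 have opposite signs, so a root lies in (16, 17); Newton's method refines it to λ ≈ 16.143. p(43) = 407 and p(44) = -521 have opposite signs, so a root lies in (43, 44); Newton's method refines it to λ ≈ 43.4403. p(77) = -851 and p(78) = 1247 have opposite signs, so a root lies in (77, 78); Newton's method refines it to λ ≈ 77.4167. Check (Vieta): the three roots sum to 137, matching tr M = 137.
So the eigenvalues of A^T A are ≈ 16.143, 43.4403, 77.4167 (all ≥ 0, as they must be for A^T A). The largest is λ_max ≈ 77.4167, hence ||A||_2 = sqrt(λ_max) ≈ 8.7987.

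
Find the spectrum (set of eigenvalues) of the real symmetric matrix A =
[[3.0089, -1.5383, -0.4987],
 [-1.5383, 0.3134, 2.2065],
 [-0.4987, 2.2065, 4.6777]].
sigma(A) ≈ {-1, 3, 6}

A is real symmetric, so its spectrum consists of real eigenvalues. Expanding the characteristic polynomial of the displayed matrix gives
  det(λ I - A) = p(λ) = λ^3 + (-8)λ^2 + (9)λ + (18).
Solving p(λ) = 0 yields eigenvalues ≈ -1, 3, 6. (A is shown rounded to 4 decimals, so these recover the underlying integer eigenvalues to within that precision.)
Verification: the trace of A = 8 equals the sum of eigenvalues 8, and det(A) ≈ -17.9999 matches the eigenvalue product -18.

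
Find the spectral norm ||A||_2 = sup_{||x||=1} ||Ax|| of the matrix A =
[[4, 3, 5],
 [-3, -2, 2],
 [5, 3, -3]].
||A||_2 ≈ 8.4764 (= sqrt(largest eigenvalue of A^T A))

||A||_2 = sigma_max(A) = sqrt(lambda_max(A^T A)). Form the symmetric matrix M = A^T A =
[[50, 33, -1],
 [33, 22, 2],
 [-1, 2, 38]].
Its characteristic polynomial (trace, sum of principal 2x2 minors, determinant of M give the coefficients) is
  p(λ) = det(λ I - M) = λ^3 - 110λ^2 + 2742λ - 64.
No integer candidate from the rational root theorem (±divisors of 64) is a root, so the roots are irrational. The cubic discriminant is Δ = 8517634096 > 0, so there are three distinct real roots. p(0) = -64 and p(1) = 2569 have opposite signs, so a root lies in (0, 1); Newton's method refines it to λ ≈ 0.0234. p(38) = 164 and p(39) = -1117 have opposite signs, so a root lies in (38, 39); Newton's method refines it to λ ≈ 38.1276. p(71) = -1981 and p(72) = 368 have opposite signs, so a root lies in (71, 72); Newton's method refines it to λ ≈ 71.8491. Check (Vieta): the three roots sum to 110, matching tr M = 110.
So the eigenvalues of A^T A are ≈ 0.0234, 38.1276, 71.8491 (all ≥ 0, as they must be for A^T A). The largest is λ_max ≈ 71.8491, hence ||A||_2 = sqrt(λ_max) ≈ 8.4764.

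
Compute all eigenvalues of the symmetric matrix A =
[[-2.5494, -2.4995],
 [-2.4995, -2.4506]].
sigma(A) ≈ {-5, 0}

A is real symmetric, so its spectrum consists of real eigenvalues. Expanding the characteristic polynomial of the displayed matrix gives
  det(λ I - A) = p(λ) = λ^2 + (5)λ + (0).
Solving p(λ) = 0 yields eigenvalues ≈ -5, 0. (A is shown rounded to 4 decimals, so these recover the underlying integer eigenvalues to within that precision.)
Verification: the trace of A = -5 equals the sum of eigenvalues -5, and det(A) ≈ 0.0001 matches the eigenvalue product 0.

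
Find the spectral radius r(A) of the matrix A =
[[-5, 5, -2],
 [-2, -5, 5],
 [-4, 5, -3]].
r(A) = 10

The eigenvalues of A are the roots of its characteristic polynomial. With M = A (coefficients from the trace, the sum of principal 2x2 minors, and det A):
  p(λ) = det(λ I - M) = λ^3 + 13λ^2 + 32λ + 20.
By the rational root theorem any rational root is an integer divisor of 20. Testing λ = -10: p(-10) = -1000 + 1300 - 320 + 20 = 0, so λ = -10 is a root. Dividing out (λ + 10) leaves p(λ) = (λ + 10)(λ^2 + 3λ + 2). For λ^2 + 3λ + 2 the discriminant is 1. It is a perfect square (1^2), so the roots are rational: λ = (-3 ± 1)/2 = -1, -2.
Thus the eigenvalues (to 4 decimals) are -1 (modulus 1); -2 (modulus 2); -10 (modulus 10). The spectral radius is the largest modulus: r(A) = 10. (Cross-check: r(A) ≤ ||A||_2 ≈ 11.2103; equality holds whenever A is normal, though it can also hold for some non-normal A.)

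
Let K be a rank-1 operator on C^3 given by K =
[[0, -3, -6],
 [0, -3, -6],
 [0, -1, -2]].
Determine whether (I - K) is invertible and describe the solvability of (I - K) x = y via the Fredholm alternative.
(I - K) is invertible (det(I - K) = 6 ≠ 0), so for every y in C^3 the equation (I - K) x = y has a unique solution.

K has rank 1, so it is an outer product K = u v^T: every row of K is a multiple of one row vector. Reading off the entries, u = (3, 3, 1) and v = (0, -1, -2) (row i of K equals u_i·v^T). A rank-one matrix u v^T satisfies K u = u (v·u) and kills the (2)-dimensional subspace v^⊥, so its characteristic polynomial is lambda^2 (lambda - v·u) with v·u = tr K = -5. Hence the eigenvalues of I - K are 1 (multiplicity 2) and 1 - (-5) = 6, so det(I - K) = 6. (Direct check: I - K =
[[1, 3, 6],
 [0, 4, 6],
 [0, 1, 3]]
has determinant 6.) The finite-dimensional Fredholm alternative says: either (I - K) is invertible, or ker(I - K) ≠ {0} and then range(I - K) = ker((I - K)^*)^⊥, with dim ker(I - K) = dim ker((I - K)^*). Since det(I - K) ≠ 0, 1 is not an eigenvalue of K and ker(I - K) = {0}, so we are in the first case: for every y there is a unique x = (I - K)^(-1) y. Explicitly, by the Sherman–Morrison formula, (I - u v^T)^(-1) = I + u v^T/(1 - v·u), i.e. (I - K)^(-1) = I + K/(6).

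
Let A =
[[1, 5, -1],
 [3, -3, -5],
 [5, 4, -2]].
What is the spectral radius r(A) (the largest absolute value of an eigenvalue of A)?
r(A) ≈ 5.3223

The eigenvalues of A are the roots of its characteristic polynomial. With M = A (coefficients from the trace, the sum of principal 2x2 minors, and det A):
  p(λ) = det(λ I - M) = λ^3 + 4λ^2 + 11λ + 96.
No integer candidate from the rational root theorem (±divisors of 96) is a root, so the roots are irrational. The cubic discriminant is Δ = -200764 < 0, so there is one real root and a complex-conjugate pair. p(-6) = -42 and p(-5) = 16 have opposite signs, so a root lies in (-6, -5); Newton's method refines it to λ ≈ -5.3223. Dividing out (λ - (-5.3223)) leaves approximately λ^2 - 1.3223λ + 18.0374. For λ^2 - 1.3223λ + 18.0374 the discriminant is -70.4014. It is negative, so the remaining roots are the complex-conjugate pair λ ≈ 0.6611 ± 4.1953i. Their product equals the constant term, so |λ|^2 ≈ 18.0374 and |λ| ≈ 4.2471.
Thus the eigenvalues (to 4 decimals) are -5.3223 (modulus 5.3223); 0.6611 ± 4.1953i (modulus 4.2471). The spectral radius is the largest modulus: r(A) ≈ 5.3223. (Cross-check: r(A) ≤ ||A||_2 ≈ 8.1543; equality holds whenever A is normal, though it can also hold for some non-normal A.)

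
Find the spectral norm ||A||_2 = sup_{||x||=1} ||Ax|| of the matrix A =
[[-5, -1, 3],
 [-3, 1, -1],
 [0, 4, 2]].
||A||_2 ≈ 6.2945 (= sqrt(largest eigenvalue of A^T A))

||A||_2 = sigma_max(A) = sqrt(lambda_max(A^T A)). Form the symmetric matrix M = A^T A =
[[34, 2, -12],
 [2, 18, 4],
 [-12, 4, 14]].
Its characteristic polynomial (trace, sum of principal 2x2 minors, determinant of M give the coefficients) is
  p(λ) = det(λ I - M) = λ^3 - 66λ^2 + 1176λ - 5184.
No integer candidate from the rational root theorem (±divisors of 5184) is a root, so the roots are irrational. The cubic discriminant is Δ = 74117376 > 0, so there are three distinct real roots. p(6) = -288 and p(7) = 157 have opposite signs, so a root lies in (6, 7); Newton's method refines it to λ ≈ 6.6227. p(19) = 193 and p(20) = -64 have opposite signs, so a root lies in (19, 20); Newton's method refines it to λ ≈ 19.7562. p(39) = -387 and p(40) = 256 have opposite signs, so a root lies in (39, 40); Newton's method refines it to λ ≈ 39.6211. Check (Vieta): the three roots sum to 66, matching tr M = 66.
So the eigenvalues of A^T A are ≈ 6.6227, 19.7562, 39.6211 (all ≥ 0, as they must be for A^T A). The largest is λ_max ≈ 39.6211, hence ||A||_2 = sqrt(λ_max) ≈ 6.2945.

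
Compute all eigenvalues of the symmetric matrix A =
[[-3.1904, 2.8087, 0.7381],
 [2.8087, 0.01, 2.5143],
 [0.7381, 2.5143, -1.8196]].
sigma(A) ≈ {-5, -3, 3}

A is real symmetric, so its spectrum consists of real eigenvalues. Expanding the characteristic polynomial of the displayed matrix gives
  det(λ I - A) = p(λ) = λ^3 + (5)λ^2 + (-9)λ + (-45).
Solving p(λ) = 0 yields eigenvalues ≈ -5, -3, 3. (A is shown rounded to 4 decimals, so these recover the underlying integer eigenvalues to within that precision.)
Verification: the trace of A = -5 equals the sum of eigenvalues -5, and det(A) ≈ 45.0006 matches the eigenvalue product 45.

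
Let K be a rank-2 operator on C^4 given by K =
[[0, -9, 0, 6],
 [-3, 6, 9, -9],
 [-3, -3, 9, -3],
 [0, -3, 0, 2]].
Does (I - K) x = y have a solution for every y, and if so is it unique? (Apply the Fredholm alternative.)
(I - K) is invertible (det(I - K) = 41 ≠ 0), so for every y in C^4 the equation (I - K) x = y has a unique solution.

K has rank 2 and factors as K = U V^T = u1 v1^T + u2 v2^T with u1 = (3, -3, 0, 1), v1 = (0, -3, 0, 2), u2 = (0, -3, -3, 0), v2 = (1, 1, -3, 1) (multiplying out reproduces the displayed K). The nonzero eigenvalues of U V^T coincide with those of the 2 x 2 matrix G = V^T U = [[v1·u1, v1·u2], [v2·u1, v2·u2]] = [[11, 9], [1, 6]], and by the Sylvester determinant identity det(I_4 - U V^T) = det(I_2 - V^T U) = det([[-10, -9], [-1, -5]]) = (-10)(-5) - (-9)(-1) = 41. (Direct check: I - K =
[[1, 9, 0, -6],
 [3, -5, -9, 9],
 [3, 3, -8, 3],
 [0, 3, 0, -1]]
has determinant 41.) The finite-dimensional Fredholm alternative says: either (I - K) is invertible, or ker(I - K) ≠ {0} and then range(I - K) = ker((I - K)^*)^⊥, with dim ker(I - K) = dim ker((I - K)^*). Since det(I - K) ≠ 0, 1 is not an eigenvalue of K and ker(I - K) = {0}, so we are in the first case: for every y there is a unique x = (I - K)^(-1) y. (Explicitly, by the Woodbury identity, (I - U V^T)^(-1) = I + U (I_2 - G)^(-1) V^T.)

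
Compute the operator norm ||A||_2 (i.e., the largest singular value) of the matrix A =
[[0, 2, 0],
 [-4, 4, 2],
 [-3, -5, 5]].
||A||_2 ≈ 7.7959 (= sqrt(largest eigenvalue of A^T A))

||A||_2 = sigma_max(A) = sqrt(lambda_max(A^T A)). Form the symmetric matrix M = A^T A =
[[25, -1, -23],
 [-1, 45, -17],
 [-23, -17, 29]].
Its characteristic polynomial (trace, sum of principal 2x2 minors, determinant of M give the coefficients) is
  p(λ) = det(λ I - M) = λ^3 - 99λ^2 + 2336λ - 784.
No integer candidate from the rational root theorem (±divisors of 784) is a root, so the roots are irrational. The cubic discriminant is Δ = 2697945664 > 0, so there are three distinct real roots. p(0) = -784 and p(1) = 1454 have opposite signs, so a root lies in (0, 1); Newton's method refines it to λ ≈ 0.3405. p(37) = 770 and p(38) = -100 have opposite signs, so a root lies in (37, 38); Newton's method refines it to λ ≈ 37.8834. p(60) = -1024 and p(61) = 314 have opposite signs, so a root lies in (60, 61); Newton's method refines it to λ ≈ 60.7761. Check (Vieta): the three roots sum to 99, matching tr M = 99.
So the eigenvalues of A^T A are ≈ 0.3405, 37.8834, 60.7761 (all ≥ 0, as they must be for A^T A). The largest is λ_max ≈ 60.7761, hence ||A||_2 = sqrt(λ_max) ≈ 7.7959.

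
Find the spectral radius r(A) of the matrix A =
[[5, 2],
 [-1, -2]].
r(A) = (3 + sqrt(41))/2 ≈ 4.7016

The eigenvalues of A are the roots of its characteristic polynomial. With M = A (coefficients from the trace and determinant):
  p(λ) = det(λ I - M) = λ^2 - 3λ - 8.
For λ^2 - 3λ - 8 the discriminant is 41. It is nonnegative but not a perfect square, so the roots are real and irrational: λ = (3 ± sqrt(41))/2 ≈ 4.7016, -1.7016.
Thus the eigenvalues (to 4 decimals) are 4.7016 (modulus 4.7016); -1.7016 (modulus 1.7016). The spectral radius is the largest modulus: r(A) = (3 + sqrt(41))/2 ≈ 4.7016. (Cross-check: r(A) ≤ ||A||_2 ≈ 5.6569; equality holds whenever A is normal, though it can also hold for some non-normal A.)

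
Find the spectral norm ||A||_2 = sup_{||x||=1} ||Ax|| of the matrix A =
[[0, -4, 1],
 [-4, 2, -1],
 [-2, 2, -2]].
||A||_2 ≈ 6.2542 (= sqrt(largest eigenvalue of A^T A))

||A||_2 = sigma_max(A) = sqrt(lambda_max(A^T A)). Form the symmetric matrix M = A^T A =
[[20, -12, 8],
 [-12, 24, -10],
 [8, -10, 6]].
Its characteristic polynomial (trace, sum of principal 2x2 minors, determinant of M give the coefficients) is
  p(λ) = det(λ I - M) = λ^3 - 50λ^2 + 436λ - 400.
No integer candidate from the rational root theorem (±divisors of 400) is a root, so the roots are irrational. The cubic discriminant is Δ = 96352576 > 0, so there are three distinct real roots. p(1) = -13 and p(2) = 280 have opposite signs, so a root lies in (1, 2); Newton's method refines it to λ ≈ 1.0386. p(9) = 203 and p(10) = -40 have opposite signs, so a root lies in (9, 10); Newton's method refines it to λ ≈ 9.8467. p(39) = -127 and p(40) = 1040 have opposite signs, so a root lies in (39, 40); Newton's method refines it to λ ≈ 39.1148. Check (Vieta): the three roots sum to 50, matching tr M = 50.
So the eigenvalues of A^T A are ≈ 1.0386, 9.8467, 39.1148 (all ≥ 0, as they must be for A^T A). The largest is λ_max ≈ 39.1148, hence ||A||_2 = sqrt(λ_max) ≈ 6.2542.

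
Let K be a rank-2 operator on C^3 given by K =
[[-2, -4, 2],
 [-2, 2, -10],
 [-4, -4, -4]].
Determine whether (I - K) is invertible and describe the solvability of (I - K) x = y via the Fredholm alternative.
(I - K) is invertible (det(I - K) = -39 ≠ 0), so for every y in C^3 the equation (I - K) x = y has a unique solution.

K has rank 2 and factors as K = U V^T = u1 v1^T + u2 v2^T with u1 = (-2, 1, -2), v1 = (1, 2, -1), u2 = (0, -3, -2), v2 = (1, 0, 3) (multiplying out reproduces the displayed K). The nonzero eigenvalues of U V^T coincide with those of the 2 x 2 matrix G = V^T U = [[v1·u1, v1·u2], [v2·u1, v2·u2]] = [[2, -4], [-8, -6]], and by the Sylvester determinant identity det(I_3 - U V^T) = det(I_2 - V^T U) = det([[-1, 4], [8, 7]]) = (-1)(7) - (4)(8) = -39. (Direct check: I - K =
[[3, 4, -2],
 [2, -1, 10],
 [4, 4, 5]]
has determinant -39.) The finite-dimensional Fredholm alternative says: either (I - K) is invertible, or ker(I - K) ≠ {0} and then range(I - K) = ker((I - K)^*)^⊥, with dim ker(I - K) = dim ker((I - K)^*). Since det(I - K) ≠ 0, 1 is not an eigenvalue of K and ker(I - K) = {0}, so we are in the first case: for every y there is a unique x = (I - K)^(-1) y. (Explicitly, by the Woodbury identity, (I - U V^T)^(-1) = I + U (I_2 - G)^(-1) V^T.)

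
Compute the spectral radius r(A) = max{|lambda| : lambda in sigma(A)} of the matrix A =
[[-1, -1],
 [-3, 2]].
r(A) = (1 + sqrt(21))/2 ≈ 2.7913

The eigenvalues of A are the roots of its characteristic polynomial. With M = A (coefficients from the trace and determinant):
  p(λ) = det(λ I - M) = λ^2 - λ - 5.
For λ^2 - λ - 5 the discriminant is 21. It is nonnegative but not a perfect square, so the roots are real and irrational: λ = (1 ± sqrt(21))/2 ≈ 2.7913, -1.7913.
Thus the eigenvalues (to 4 decimals) are 2.7913 (modulus 2.7913); -1.7913 (modulus 1.7913). The spectral radius is the largest modulus: r(A) = (1 + sqrt(21))/2 ≈ 2.7913. (Cross-check: r(A) ≤ ||A||_2 ≈ 3.618; equality holds whenever A is normal, though it can also hold for some non-normal A.)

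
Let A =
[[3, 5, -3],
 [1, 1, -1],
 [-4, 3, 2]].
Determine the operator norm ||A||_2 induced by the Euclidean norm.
||A||_2 ≈ 6.8255 (= sqrt(largest eigenvalue of A^T A))

||A||_2 = sigma_max(A) = sqrt(lambda_max(A^T A)). Form the symmetric matrix M = A^T A =
[[26, 4, -18],
 [4, 35, -10],
 [-18, -10, 14]].
Its characteristic polynomial (trace, sum of principal 2x2 minors, determinant of M give the coefficients) is
  p(λ) = det(λ I - M) = λ^3 - 75λ^2 + 1324λ - 16.
No integer candidate from the rational root theorem (±divisors of 16) is a root, so the roots are irrational. The cubic discriminant is Δ = 578320592 > 0, so there are three distinct real roots. p(0) = -16 and p(1) = 1234 have opposite signs, so a root lies in (0, 1); Newton's method refines it to λ ≈ 0.0121. p(28) = 208 and p(29) = -306 have opposite signs, so a root lies in (28, 29); Newton's method refines it to λ ≈ 28.3998. p(46) = -476 and p(47) = 360 have opposite signs, so a root lies in (46, 47); Newton's method refines it to λ ≈ 46.5881. Check (Vieta): the three roots sum to 75, matching tr M = 75.
So the eigenvalues of A^T A are ≈ 0.0121, 28.3998, 46.5881 (all ≥ 0, as they must be for A^T A). The largest is λ_max ≈ 46.5881, hence ||A||_2 = sqrt(λ_max) ≈ 6.8255.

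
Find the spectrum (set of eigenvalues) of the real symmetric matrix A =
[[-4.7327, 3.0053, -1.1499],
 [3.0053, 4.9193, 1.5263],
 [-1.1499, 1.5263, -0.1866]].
sigma(A) ≈ {-6, 0, 6}

A is real symmetric, so its spectrum consists of real eigenvalues. Expanding the characteristic polynomial of the displayed matrix gives
  det(λ I - A) = p(λ) = λ^3 + (0)λ^2 + (-36)λ + (-0.0011).
Solving p(λ) = 0 yields eigenvalues ≈ -6, 0, 6. (A is shown rounded to 4 decimals, so these recover the underlying integer eigenvalues to within that precision.)
Verification: the trace of A = 0 equals the sum of eigenvalues 0, and det(A) ≈ 0.0011 matches the eigenvalue product 0.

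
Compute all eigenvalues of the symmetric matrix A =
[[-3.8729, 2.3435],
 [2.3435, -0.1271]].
sigma(A) ≈ {-5, 1}

A is real symmetric, so its spectrum consists of real eigenvalues. Expanding the characteristic polynomial of the displayed matrix gives
  det(λ I - A) = p(λ) = λ^2 + (4)λ + (-5).
Solving p(λ) = 0 yields eigenvalues ≈ -5, 1. (A is shown rounded to 4 decimals, so these recover the underlying integer eigenvalues to within that precision.)
Verification: the trace of A = -4 equals the sum of eigenvalues -4, and det(A) ≈ -4.9997 matches the eigenvalue product -5.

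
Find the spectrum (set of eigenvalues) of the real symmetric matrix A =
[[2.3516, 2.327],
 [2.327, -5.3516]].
sigma(A) ≈ {-6, 3}

A is real symmetric, so its spectrum consists of real eigenvalues. Expanding the characteristic polynomial of the displayed matrix gives
  det(λ I - A) = p(λ) = λ^2 + (3)λ + (-18).
Solving p(λ) = 0 yields eigenvalues ≈ -6, 3. (A is shown rounded to 4 decimals, so these recover the underlying integer eigenvalues to within that precision.)
Verification: the trace of A = -3 equals the sum of eigenvalues -3, and det(A) ≈ -17.9998 matches the eigenvalue product -18.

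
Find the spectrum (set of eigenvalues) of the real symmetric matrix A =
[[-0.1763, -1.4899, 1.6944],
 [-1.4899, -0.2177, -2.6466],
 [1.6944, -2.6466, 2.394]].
sigma(A) ≈ {-2, -1, 5}

A is real symmetric, so its spectrum consists of real eigenvalues. Expanding the characteristic polynomial of the displayed matrix gives
  det(λ I - A) = p(λ) = λ^3 + (-2)λ^2 + (-13)λ + (-10).
Solving p(λ) = 0 yields eigenvalues ≈ -2, -1, 5. (A is shown rounded to 4 decimals, so these recover the underlying integer eigenvalues to within that precision.)
Verification: the trace of A = 2 equals the sum of eigenvalues 2, and det(A) ≈ 10.0002 matches the eigenvalue product 10.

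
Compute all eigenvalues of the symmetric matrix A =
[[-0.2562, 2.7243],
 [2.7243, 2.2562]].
sigma(A) ≈ {-2, 4}

A is real symmetric, so its spectrum consists of real eigenvalues. Expanding the characteristic polynomial of the displayed matrix gives
  det(λ I - A) = p(λ) = λ^2 + (-2)λ + (-8).
Solving p(λ) = 0 yields eigenvalues ≈ -2, 4. (A is shown rounded to 4 decimals, so these recover the underlying integer eigenvalues to within that precision.)
Verification: the trace of A = 2 equals the sum of eigenvalues 2, and det(A) ≈ -7.9998 matches the eigenvalue product -8.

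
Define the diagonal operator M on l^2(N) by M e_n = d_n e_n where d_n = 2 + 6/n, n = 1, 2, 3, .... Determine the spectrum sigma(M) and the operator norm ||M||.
sigma(M) = {2 + 6/n : n ≥ 1} ∪ {2}; ||M|| = 8

A bounded diagonal operator on l^2 with diagonal entries d_n has spectrum equal to the closure of {d_n : n ≥ 1}: every d_n is an eigenvalue (with eigenvector e_n), so {d_n} ⊂ sigma(M); the spectrum is closed, so its closure is too; and for lambda not in the closure, (M - lambda I) has bounded inverse (the diagonal entries 1/(d_n - lambda) are bounded). For our sequence d_n = 2 + 6/n, n = 1, 2, 3, ...:
  - {d_n} = {2 + 6/n : n ≥ 1}; the only limit point is 2
  - closure = {2 + 6/n : n ≥ 1} ∪ {2}
For the norm: a diagonal operator has ||M|| = sup_n |d_n|. Here d_n = 2 + 6/n is positive and decreasing, so sup_n |d_n| = d_1 = 2 + 6 = 8. So ||M|| = 8.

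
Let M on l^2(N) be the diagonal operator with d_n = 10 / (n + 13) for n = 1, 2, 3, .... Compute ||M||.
||M|| = 5/7 (attained at n = 1)

For M diagonal, ||M|| = sup_n |d_n| = sup_n 10/(n + 13). This is positive and strictly decreasing in n, so the supremum is attained at n = 1: d_1 = 10/(1 + 13) = 5/7. Hence ||M|| = 5/7.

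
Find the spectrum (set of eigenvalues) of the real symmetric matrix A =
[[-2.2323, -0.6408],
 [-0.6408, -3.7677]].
sigma(A) ≈ {-4, -2}

A is real symmetric, so its spectrum consists of real eigenvalues. Expanding the characteristic polynomial of the displayed matrix gives
  det(λ I - A) = p(λ) = λ^2 + (6)λ + (8).
Solving p(λ) = 0 yields eigenvalues ≈ -4, -2. (A is shown rounded to 4 decimals, so these recover the underlying integer eigenvalues to within that precision.)
Verification: the trace of A = -6 equals the sum of eigenvalues -6, and det(A) ≈ 8.0000 matches the eigenvalue product 8.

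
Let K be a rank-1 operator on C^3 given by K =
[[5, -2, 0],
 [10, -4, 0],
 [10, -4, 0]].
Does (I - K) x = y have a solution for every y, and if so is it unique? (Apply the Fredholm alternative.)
(I - K) is singular (det(I - K) = 0, i.e. 1 ∈ sigma(K)). (I - K) x = y is solvable iff y ⊥ ker((I - K)^*) = span{(5, -2, 0)}, i.e. iff 5y_1 - 2y_2 = 0. When solvable, the solutions are x = y + c·(1, 2, 2), c arbitrary (ker(I - K) = span{(1, 2, 2)}, dimension 1).

K has rank 1, so it is an outer product K = u v^T: every row of K is a multiple of one row vector. Reading off the entries, u = (1, 2, 2) and v = (5, -2, 0) (row i of K equals u_i·v^T). A rank-one matrix u v^T satisfies K u = u (v·u) and kills the (2)-dimensional subspace v^⊥, so its characteristic polynomial is lambda^2 (lambda - v·u) with v·u = tr K = 1. Hence the eigenvalues of I - K are 1 (multiplicity 2) and 1 - (1) = 0, so det(I - K) = 0. (Direct check: I - K =
[[-4, 2, 0],
 [-10, 5, 0],
 [-10, 4, 1]]
has determinant 0.) So 1 is an eigenvalue of K and (I - K) is not invertible. The finite-dimensional Fredholm alternative says: either (I - K) is invertible, or ker(I - K) ≠ {0} and then range(I - K) = ker((I - K)^*)^⊥, with dim ker(I - K) = dim ker((I - K)^*). We are in the second case, so we need both kernels. Kernel of I - K: (I - K) u = u - u (v·u) = u - u = 0, so ker(I - K) = span{u} = span{(1, 2, 2)} (it is exactly 1-dimensional because rank(I - K) = 2). Kernel of the adjoint: K is real, so (I - K)^* = I - K^T = I - v u^T, and (I - v u^T) v = v - v (u·v) = 0; hence ker((I - K)^*) = span{v} = span{(5, -2, 0)}. Therefore (I - K) x = y is solvable iff <y, v> = 0, i.e. iff 5y_1 - 2y_2 = 0. When this holds, K y = u (v·y) = 0, so (I - K) y = y and x = y is a particular solution; the full solution set is the line x = y + c·u = y + c·(1, 2, 2), c ∈ C.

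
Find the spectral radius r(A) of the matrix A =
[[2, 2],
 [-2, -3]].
r(A) = 2

The eigenvalues of A are the roots of its characteristic polynomial. With M = A (coefficients from the trace and determinant):
  p(λ) = det(λ I - M) = λ^2 + λ - 2.
For λ^2 + λ - 2 the discriminant is 9. It is a perfect square (3^2), so the roots are rational: λ = (-1 ± 3)/2 = 1, -2.
Thus the eigenvalues (to 4 decimals) are 1 (modulus 1); -2 (modulus 2). The spectral radius is the largest modulus: r(A) = 2. (Cross-check: r(A) ≤ ||A||_2 ≈ 4.5616; equality holds whenever A is normal, though it can also hold for some non-normal A.)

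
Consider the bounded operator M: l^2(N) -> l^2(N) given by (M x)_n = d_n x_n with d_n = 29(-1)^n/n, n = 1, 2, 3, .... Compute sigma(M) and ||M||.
sigma(M) = {29(-1)^n/n : n ≥ 1} ∪ {0}; ||M|| = 29

A bounded diagonal operator on l^2 with diagonal entries d_n has spectrum equal to the closure of {d_n : n ≥ 1}: every d_n is an eigenvalue (with eigenvector e_n), so {d_n} ⊂ sigma(M); the spectrum is closed, so its closure is too; and for lambda not in the closure, (M - lambda I) has bounded inverse (the diagonal entries 1/(d_n - lambda) are bounded). For our sequence d_n = 29(-1)^n/n, n = 1, 2, 3, ...:
  - {d_n} = {29(-1)^n/n : n ≥ 1}; the only limit point is 0
  - closure = {29(-1)^n/n : n ≥ 1} ∪ {0}
For the norm: a diagonal operator has ||M|| = sup_n |d_n|. Here |d_n| = 29/n is decreasing, so sup_n |d_n| = |d_1| = 29. So ||M|| = 29.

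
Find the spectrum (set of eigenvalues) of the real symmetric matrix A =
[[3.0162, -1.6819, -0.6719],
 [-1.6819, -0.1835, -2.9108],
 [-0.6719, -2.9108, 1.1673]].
sigma(A) ≈ {-3, 3, 4}

A is real symmetric, so its spectrum consists of real eigenvalues. Expanding the characteristic polynomial of the displayed matrix gives
  det(λ I - A) = p(λ) = λ^3 + (-4)λ^2 + (-9)λ + (36).
Solving p(λ) = 0 yields eigenvalues ≈ -3, 3, 4. (A is shown rounded to 4 decimals, so these recover the underlying integer eigenvalues to within that precision.)
Verification: the trace of A = 4 equals the sum of eigenvalues 4, and det(A) ≈ -35.9996 matches the eigenvalue product -36.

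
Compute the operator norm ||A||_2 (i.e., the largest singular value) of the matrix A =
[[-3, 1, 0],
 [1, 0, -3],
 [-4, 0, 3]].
||A||_2 ≈ 6.1383 (= sqrt(largest eigenvalue of A^T A))

||A||_2 = sigma_max(A) = sqrt(lambda_max(A^T A)). Form the symmetric matrix M = A^T A =
[[26, -3, -15],
 [-3, 1, 0],
 [-15, 0, 18]].
Its characteristic polynomial (trace, sum of principal 2x2 minors, determinant of M give the coefficients) is
  p(λ) = det(λ I - M) = λ^3 - 45λ^2 + 278λ - 81.
No integer candidate from the rational root theorem (±divisors of 81) is a root, so the roots are irrational. The cubic discriminant is Δ = 59098225 > 0, so there are three distinct real roots. p(0) = -81 and p(1) = 153 have opposite signs, so a root lies in (0, 1); Newton's method refines it to λ ≈ 0.3065. p(7) = 3 and p(8) = -225 have opposite signs, so a root lies in (7, 8); Newton's method refines it to λ ≈ 7.0146. p(37) = -747 and p(38) = 375 have opposite signs, so a root lies in (37, 38); Newton's method refines it to λ ≈ 37.6789. Check (Vieta): the three roots sum to 45, matching tr M = 45.
So the eigenvalues of A^T A are ≈ 0.3065, 7.0146, 37.6789 (all ≥ 0, as they must be for A^T A). The largest is λ_max ≈ 37.6789, hence ||A||_2 = sqrt(λ_max) ≈ 6.1383.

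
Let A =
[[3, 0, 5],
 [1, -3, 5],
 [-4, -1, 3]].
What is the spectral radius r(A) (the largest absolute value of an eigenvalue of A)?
r(A) ≈ 5.4927

The eigenvalues of A are the roots of its characteristic polynomial. With M = A (coefficients from the trace, the sum of principal 2x2 minors, and det A):
  p(λ) = det(λ I - M) = λ^3 - 3λ^2 + 16λ + 77.
No integer candidate from the rational root theorem (±divisors of 77) is a root, so the roots are irrational. The cubic discriminant is Δ = -232375 < 0, so there is one real root and a complex-conjugate pair. p(-3) = -25 and p(-2) = 25 have opposite signs, so a root lies in (-3, -2); Newton's method refines it to λ ≈ -2.5522. Dividing out (λ - (-2.5522)) leaves approximately λ^2 - 5.5522λ + 30.1702. For λ^2 - 5.5522λ + 30.1702 the discriminant is -89.8541. It is negative, so the remaining roots are the complex-conjugate pair λ ≈ 2.7761 ± 4.7396i. Their product equals the constant term, so |λ|^2 ≈ 30.1702 and |λ| ≈ 5.4927.
Thus the eigenvalues (to 4 decimals) are -2.5522 (modulus 2.5522); 2.7761 ± 4.7396i (modulus 5.4927). The spectral radius is the largest modulus: r(A) ≈ 5.4927. (Cross-check: r(A) ≤ ||A||_2 ≈ 8.1381; equality holds whenever A is normal, though it can also hold for some non-normal A.)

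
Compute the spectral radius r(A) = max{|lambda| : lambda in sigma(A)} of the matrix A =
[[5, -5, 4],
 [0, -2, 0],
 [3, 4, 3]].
r(A) = (8 + sqrt(52))/2 ≈ 7.6056

The eigenvalues of A are the roots of its characteristic polynomial. With M = A (coefficients from the trace, the sum of principal 2x2 minors, and det A):
  p(λ) = det(λ I - M) = λ^3 - 6λ^2 - 13λ + 6.
By the rational root theorem any rational root is an integer divisor of 6. Testing λ = -2: p(-2) = -8 - 24 + 26 + 6 = 0, so λ = -2 is a root. Dividing out (λ + 2) leaves p(λ) = (λ + 2)(λ^2 - 8λ + 3). For λ^2 - 8λ + 3 the discriminant is 52. It is nonnegative but not a perfect square, so the roots are real and irrational: λ = (8 ± sqrt(52))/2 ≈ 7.6056, 0.3944.
Thus the eigenvalues (to 4 decimals) are 7.6056 (modulus 7.6056); 0.3944 (modulus 0.3944); -2 (modulus 2). The spectral radius is the largest modulus: r(A) = (8 + sqrt(52))/2 ≈ 7.6056. (Cross-check: r(A) ≤ ||A||_2 ≈ 8.2788; equality holds whenever A is normal, though it can also hold for some non-normal A.)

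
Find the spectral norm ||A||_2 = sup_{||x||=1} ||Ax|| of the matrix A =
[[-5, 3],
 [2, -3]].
||A||_2 = sqrt((47 + sqrt(1885))/2) ≈ 6.7237 (= sqrt(largest eigenvalue of A^T A))

||A||_2 = sigma_max(A) = sqrt(lambda_max(A^T A)). Form the symmetric matrix M = A^T A =
[[29, -21],
 [-21, 18]].
Its characteristic polynomial (trace, determinant of M give the coefficients) is
  p(λ) = det(λ I - M) = λ^2 - 47λ + 81.
For λ^2 - 47λ + 81 the discriminant is 1885. It is nonnegative but not a perfect square, so the roots are real and irrational: λ = (47 ± sqrt(1885))/2 ≈ 45.2083, 1.7917.
So the eigenvalues of A^T A are ≈ 1.7917, 45.2083 (all ≥ 0, as they must be for A^T A). The largest is λ_max = (47 + sqrt(1885))/2 ≈ 45.2083, hence ||A||_2 = sqrt(λ_max) = sqrt((47 + sqrt(1885))/2) ≈ 6.7237.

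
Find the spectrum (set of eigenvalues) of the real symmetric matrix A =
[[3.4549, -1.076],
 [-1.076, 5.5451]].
sigma(A) ≈ {3, 6}

A is real symmetric, so its spectrum consists of real eigenvalues. Expanding the characteristic polynomial of the displayed matrix gives
  det(λ I - A) = p(λ) = λ^2 + (-9)λ + (18).
Solving p(λ) = 0 yields eigenvalues ≈ 3, 6. (A is shown rounded to 4 decimals, so these recover the underlying integer eigenvalues to within that precision.)
Verification: the trace of A = 9 equals the sum of eigenvalues 9, and det(A) ≈ 18.0000 matches the eigenvalue product 18.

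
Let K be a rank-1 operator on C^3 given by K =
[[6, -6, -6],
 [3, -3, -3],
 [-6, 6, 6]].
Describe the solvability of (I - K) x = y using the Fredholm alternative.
(I - K) is invertible (det(I - K) = -8 ≠ 0), so for every y in C^3 the equation (I - K) x = y has a unique solution.

K has rank 1, so it is an outer product K = u v^T: every row of K is a multiple of one row vector. Reading off the entries, u = (2, 1, -2) and v = (3, -3, -3) (row i of K equals u_i·v^T). A rank-one matrix u v^T satisfies K u = u (v·u) and kills the (2)-dimensional subspace v^⊥, so its characteristic polynomial is lambda^2 (lambda - v·u) with v·u = tr K = 9. Hence the eigenvalues of I - K are 1 (multiplicity 2) and 1 - (9) = -8, so det(I - K) = -8. (Direct check: I - K =
[[-5, 6, 6],
 [-3, 4, 3],
 [6, -6, -5]]
has determinant -8.) The finite-dimensional Fredholm alternative says: either (I - K) is invertible, or ker(I - K) ≠ {0} and then range(I - K) = ker((I - K)^*)^⊥, with dim ker(I - K) = dim ker((I - K)^*). Since det(I - K) ≠ 0, 1 is not an eigenvalue of K and ker(I - K) = {0}, so we are in the first case: for every y there is a unique x = (I - K)^(-1) y. Explicitly, by the Sherman–Morrison formula, (I - u v^T)^(-1) = I + u v^T/(1 - v·u), i.e. (I - K)^(-1) = I + K/(-8).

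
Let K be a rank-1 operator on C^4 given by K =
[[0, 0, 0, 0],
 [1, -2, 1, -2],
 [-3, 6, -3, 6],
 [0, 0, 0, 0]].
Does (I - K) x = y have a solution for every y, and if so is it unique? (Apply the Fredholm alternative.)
(I - K) is invertible (det(I - K) = 6 ≠ 0), so for every y in C^4 the equation (I - K) x = y has a unique solution.

K has rank 1, so it is an outer product K = u v^T: every row of K is a multiple of one row vector. Reading off the entries, u = (0, -1, 3, 0) and v = (-1, 2, -1, 2) (row i of K equals u_i·v^T). A rank-one matrix u v^T satisfies K u = u (v·u) and kills the (3)-dimensional subspace v^⊥, so its characteristic polynomial is lambda^3 (lambda - v·u) with v·u = tr K = -5. Hence the eigenvalues of I - K are 1 (multiplicity 3) and 1 - (-5) = 6, so det(I - K) = 6. (Direct check: I - K =
[[1, 0, 0, 0],
 [-1, 3, -1, 2],
 [3, -6, 4, -6],
 [0, 0, 0, 1]]
has determinant 6.) The finite-dimensional Fredholm alternative says: either (I - K) is invertible, or ker(I - K) ≠ {0} and then range(I - K) = ker((I - K)^*)^⊥, with dim ker(I - K) = dim ker((I - K)^*). Since det(I - K) ≠ 0, 1 is not an eigenvalue of K and ker(I - K) = {0}, so we are in the first case: for every y there is a unique x = (I - K)^(-1) y. Explicitly, by the Sherman–Morrison formula, (I - u v^T)^(-1) = I + u v^T/(1 - v·u), i.e. (I - K)^(-1) = I + K/(6).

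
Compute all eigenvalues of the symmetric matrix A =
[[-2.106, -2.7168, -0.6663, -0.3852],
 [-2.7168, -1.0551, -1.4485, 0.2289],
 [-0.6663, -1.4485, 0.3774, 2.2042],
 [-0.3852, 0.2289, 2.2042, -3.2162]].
sigma(A) ≈ {-5, -4, 1, 2}

A is real symmetric, so its spectrum consists of real eigenvalues. Expanding the characteristic polynomial of the displayed matrix gives
  det(λ I - A) = p(λ) = λ^4 + (6)λ^3 + (-5)λ^2 + (-42)λ + (40.0017).
Solving p(λ) = 0 yields eigenvalues ≈ -5, -4, 1, 2. (A is shown rounded to 4 decimals, so these recover the underlying integer eigenvalues to within that precision.)
Verification: the trace of A = -6 equals the sum of eigenvalues -6, and det(A) ≈ 40.0017 matches the eigenvalue product 40.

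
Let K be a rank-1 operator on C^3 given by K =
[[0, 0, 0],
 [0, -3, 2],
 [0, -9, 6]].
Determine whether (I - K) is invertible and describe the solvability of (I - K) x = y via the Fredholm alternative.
(I - K) is invertible (det(I - K) = -2 ≠ 0), so for every y in C^3 the equation (I - K) x = y has a unique solution.

K has rank 1, so it is an outer product K = u v^T: every row of K is a multiple of one row vector. Reading off the entries, u = (0, -1, -3) and v = (0, 3, -2) (row i of K equals u_i·v^T). A rank-one matrix u v^T satisfies K u = u (v·u) and kills the (2)-dimensional subspace v^⊥, so its characteristic polynomial is lambda^2 (lambda - v·u) with v·u = tr K = 3. Hence the eigenvalues of I - K are 1 (multiplicity 2) and 1 - (3) = -2, so det(I - K) = -2. (Direct check: I - K =
[[1, 0, 0],
 [0, 4, -2],
 [0, 9, -5]]
has determinant -2.) The finite-dimensional Fredholm alternative says: either (I - K) is invertible, or ker(I - K) ≠ {0} and then range(I - K) = ker((I - K)^*)^⊥, with dim ker(I - K) = dim ker((I - K)^*). Since det(I - K) ≠ 0, 1 is not an eigenvalue of K and ker(I - K) = {0}, so we are in the first case: for every y there is a unique x = (I - K)^(-1) y. Explicitly, by the Sherman–Morrison formula, (I - u v^T)^(-1) = I + u v^T/(1 - v·u), i.e. (I - K)^(-1) = I + K/(-2).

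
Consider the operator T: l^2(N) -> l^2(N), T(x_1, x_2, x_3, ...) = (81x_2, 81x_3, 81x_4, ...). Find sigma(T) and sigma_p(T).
sigma(T) = closed disk {z in C : |z| ≤ 81}; sigma_p(T) = open disk {z in C : |z| < 81}

Note T = 81·V where V is the unit left shift (V x)_k = x_{k+1}; so sigma(T) = 81·sigma(V) and ||T|| = 81||V||. ||T x||^2 = 6561sum_{k≥2} |x_k|^2 ≤ 6561||x||^2, with equality on {x : x_1 = 0}, so ||T|| = 81. For any lambda with |lambda| < 81, set r = lambda/81 (|r| < 1); the vector x = (1, r, r^2, ...) is in l^2 and satisfies T x = 81(r, r^2, ...) = lambda x, so lambda is an eigenvalue. On the boundary |lambda| = 81 the geometric series diverges, so no l^2 eigenvector exists, but these lambda lie in the approximate point spectrum. Hence sigma(T) is the closed disk of radius 81 and sigma_p(T) is the open disk.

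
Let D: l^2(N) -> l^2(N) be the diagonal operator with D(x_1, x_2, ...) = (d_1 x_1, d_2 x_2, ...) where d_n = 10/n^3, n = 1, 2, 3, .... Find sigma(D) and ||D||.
sigma(D) = {10/n^3 : n ≥ 1} ∪ {0}; ||D|| = 10

A bounded diagonal operator on l^2 with diagonal entries d_n has spectrum equal to the closure of {d_n : n ≥ 1}: every d_n is an eigenvalue (with eigenvector e_n), so {d_n} ⊂ sigma(D); the spectrum is closed, so its closure is too; and for lambda not in the closure, (D - lambda I) has bounded inverse (the diagonal entries 1/(d_n - lambda) are bounded). For our sequence d_n = 10/n^3, n = 1, 2, 3, ...:
  - {d_n} = {10/n^3 : n ≥ 1}; the only limit point is 0
  - closure = {10/n^3 : n ≥ 1} ∪ {0}
For the norm: a diagonal operator has ||D|| = sup_n |d_n|. Here d_n = 10/n^3 is positive and decreasing, so sup_n |d_n| = d_1 = 10. So ||D|| = 10.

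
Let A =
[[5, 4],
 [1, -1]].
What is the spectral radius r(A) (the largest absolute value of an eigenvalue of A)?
r(A) = (4 + sqrt(52))/2 ≈ 5.6056

The eigenvalues of A are the roots of its characteristic polynomial. With M = A (coefficients from the trace and determinant):
  p(λ) = det(λ I - M) = λ^2 - 4λ - 9.
For λ^2 - 4λ - 9 the discriminant is 52. It is nonnegative but not a perfect square, so the roots are real and irrational: λ = (4 ± sqrt(52))/2 ≈ 5.6056, -1.6056.
Thus the eigenvalues (to 4 decimals) are 5.6056 (modulus 5.6056); -1.6056 (modulus 1.6056). The spectral radius is the largest modulus: r(A) = (4 + sqrt(52))/2 ≈ 5.6056. (Cross-check: r(A) ≤ ||A||_2 ≈ 6.4051; equality holds whenever A is normal, though it can also hold for some non-normal A.)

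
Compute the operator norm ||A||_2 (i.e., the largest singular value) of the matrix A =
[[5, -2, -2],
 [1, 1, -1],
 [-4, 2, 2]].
||A||_2 ≈ 7.5901 (= sqrt(largest eigenvalue of A^T A))

||A||_2 = sigma_max(A) = sqrt(lambda_max(A^T A)). Form the symmetric matrix M = A^T A =
[[42, -17, -19],
 [-17, 9, 7],
 [-19, 7, 9]].
Its characteristic polynomial (trace, sum of principal 2x2 minors, determinant of M give the coefficients) is
  p(λ) = det(λ I - M) = λ^3 - 60λ^2 + 138λ - 16.
No integer candidate from the rational root theorem (±divisors of 16) is a root, so the roots are irrational. The cubic discriminant is Δ = 46599840 > 0, so there are three distinct real roots. p(0) = -16 and p(1) = 63 have opposite signs, so a root lies in (0, 1); Newton's method refines it to λ ≈ 0.1224. p(2) = 28 and p(3) = -115 have opposite signs, so a root lies in (2, 3); Newton's method refines it to λ ≈ 2.2682. p(57) = -1897 and p(58) = 1260 have opposite signs, so a root lies in (57, 58); Newton's method refines it to λ ≈ 57.6094. Check (Vieta): the three roots sum to 60, matching tr M = 60.
So the eigenvalues of A^T A are ≈ 0.1224, 2.2682, 57.6094 (all ≥ 0, as they must be for A^T A). The largest is λ_max ≈ 57.6094, hence ||A||_2 = sqrt(λ_max) ≈ 7.5901.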